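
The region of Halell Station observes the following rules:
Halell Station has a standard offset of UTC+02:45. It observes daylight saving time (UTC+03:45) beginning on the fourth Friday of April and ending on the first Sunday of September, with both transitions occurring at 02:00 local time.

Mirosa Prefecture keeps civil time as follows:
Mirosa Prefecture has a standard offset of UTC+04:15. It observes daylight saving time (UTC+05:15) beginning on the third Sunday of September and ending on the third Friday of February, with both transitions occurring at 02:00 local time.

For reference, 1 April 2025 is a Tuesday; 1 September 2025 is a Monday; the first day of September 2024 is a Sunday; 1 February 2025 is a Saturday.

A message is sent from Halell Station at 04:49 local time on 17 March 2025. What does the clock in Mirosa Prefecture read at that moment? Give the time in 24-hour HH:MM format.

06:19

1 April 2025 is a Tuesday, so the first Friday is April 4 and the fourth is April 25.
1 September 2025 is a Monday, so the first Sunday is September 7.
17 March 2025 is outside the daylight-saving period (25 April – 7 September), so Halell Station is on standard time, UTC+02:45.
04:49 Halell Station − 2h45m = 02:04 UTC.
1 September 2024 is a Sunday, so the first Sunday is September 1 and the third is September 15.
1 February 2025 is a Saturday, so the first Friday is February 7 and the third is February 21.
At the standard offset (UTC+04:15), 02:04 UTC + 4h15m = 06:19 Mirosa Prefecture standard time.
Daylight saving runs 15 September 2024 – 21 February 2025; the standard-time date in Mirosa Prefecture, 17 March 2025, is outside that window, so Mirosa Prefecture is on standard time at UTC+04:15.
02:04 UTC + 4h15m = 06:19 Mirosa Prefecture.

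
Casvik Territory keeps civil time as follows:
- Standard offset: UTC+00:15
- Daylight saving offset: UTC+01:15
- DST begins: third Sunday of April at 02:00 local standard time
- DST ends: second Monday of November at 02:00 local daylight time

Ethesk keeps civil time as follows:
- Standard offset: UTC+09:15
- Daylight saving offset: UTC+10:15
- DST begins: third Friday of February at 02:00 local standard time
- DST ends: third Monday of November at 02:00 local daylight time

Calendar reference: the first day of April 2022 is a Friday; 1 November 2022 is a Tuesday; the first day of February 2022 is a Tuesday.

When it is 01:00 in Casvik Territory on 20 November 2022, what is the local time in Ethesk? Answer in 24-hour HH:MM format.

1 April 2022 is a Friday, so the first Sunday is April 3 and the third is April 17.
1 November 2022 is a Tuesday, so the first Monday is November 7 and the second is November 14.
20 November 2022 is outside the daylight-saving period (17 April – 14 November), so Casvik Territory is on standard time, UTC+00:15.
01:00 Casvik Territory − 0h15m = 00:45 UTC.
1 February 2022 is a Tuesday, so the first Friday is February 4 and the third is February 18.
1 November 2022 is a Tuesday, so the first Monday is November 7 and the third is November 21.
At the standard offset (UTC+09:15), 00:45 UTC + 9h15m = 10:00 Ethesk standard time.
The standard-time date in Ethesk, 20 November 2022, falls between 18 February and 21 November, so daylight saving is in effect and Ethesk is at UTC+10:15.
00:45 UTC + 10h15m = 11:00 Ethesk.

11:00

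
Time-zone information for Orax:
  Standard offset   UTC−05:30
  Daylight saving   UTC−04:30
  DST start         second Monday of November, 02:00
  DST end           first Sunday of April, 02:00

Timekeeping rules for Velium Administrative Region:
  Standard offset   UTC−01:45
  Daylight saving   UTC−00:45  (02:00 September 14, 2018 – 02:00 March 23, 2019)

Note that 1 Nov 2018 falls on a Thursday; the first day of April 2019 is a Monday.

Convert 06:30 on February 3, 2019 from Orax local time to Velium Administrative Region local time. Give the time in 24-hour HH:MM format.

1 November 2018 is a Thursday, so the first Monday is November 5 and the second is November 12.
1 April 2019 is a Monday, so the first Sunday is April 7.
February 3, 2019 lies within the daylight-saving period (12 November 2018 – 7 April 2019), so Orax is on daylight time, UTC−04:30.
06:30 Orax + 4h30m = 11:00 UTC.
At the standard offset (UTC−01:45), 11:00 UTC − 1h45m = 09:15 Velium Administrative Region standard time.
The standard-time date in Velium Administrative Region, February 3, 2019, lies within the daylight-saving period (14 September 2018 – 23 March 2019), so Velium Administrative Region is on daylight time, UTC−00:45.
11:00 UTC − 0h45m = 10:15 Velium Administrative Region.

10:15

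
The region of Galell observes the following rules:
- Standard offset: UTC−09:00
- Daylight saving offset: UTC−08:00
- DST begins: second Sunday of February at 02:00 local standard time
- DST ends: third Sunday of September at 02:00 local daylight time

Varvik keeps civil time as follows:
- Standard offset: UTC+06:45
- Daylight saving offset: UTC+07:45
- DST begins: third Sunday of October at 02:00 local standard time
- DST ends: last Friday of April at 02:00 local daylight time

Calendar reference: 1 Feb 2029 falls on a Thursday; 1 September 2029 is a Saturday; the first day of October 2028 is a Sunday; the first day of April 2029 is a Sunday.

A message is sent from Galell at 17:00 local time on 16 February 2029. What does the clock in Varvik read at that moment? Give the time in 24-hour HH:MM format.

08:45

1 February 2029 is a Thursday, so the first Sunday is February 4 and the second is February 11.
1 September 2029 is a Saturday, so the first Sunday is September 2 and the third is September 16.
16 February 2029 falls between 11 February and 16 September, so daylight saving is in effect and Galell is at UTC−08:00.
17:00 Galell + 8h = 01:00 UTC (rolling into the next day, 17 February 2029).
1 October 2028 is a Sunday, so the first Sunday is October 1 and the third is October 15.
1 April 2029 is a Sunday, so Fridays fall on 6, 13, 20, 27; the last is April 27.
At the standard offset (UTC+06:45), 01:00 UTC + 6h45m = 07:45 Varvik standard time.
The standard-time date in Varvik, 17 February 2029, falls between 15 October 2028 and 27 April 2029, so daylight saving is in effect and Varvik is at UTC+07:45.
01:00 UTC + 7h45m = 08:45 Varvik.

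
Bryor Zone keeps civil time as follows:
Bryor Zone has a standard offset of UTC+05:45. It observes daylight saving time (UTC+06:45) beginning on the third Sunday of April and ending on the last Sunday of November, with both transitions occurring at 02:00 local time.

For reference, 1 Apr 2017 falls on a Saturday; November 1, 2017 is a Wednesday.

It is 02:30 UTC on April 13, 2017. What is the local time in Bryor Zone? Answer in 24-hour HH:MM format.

08:15

1 April 2017 is a Saturday, so the first Sunday is April 2 and the third is April 16.
1 November 2017 is a Wednesday, so Sundays fall on 5, 12, 19, 26; the last is November 26.
At the standard offset (UTC+05:45), 02:30 UTC + 5h45m = 08:15 Bryor Zone standard time.
The standard-time date in Bryor Zone, April 13, 2017, does not fall between 16 April and 26 November, so daylight saving is not in effect and Bryor Zone is at UTC+05:45.
02:30 UTC + 5h45m = 08:15 local.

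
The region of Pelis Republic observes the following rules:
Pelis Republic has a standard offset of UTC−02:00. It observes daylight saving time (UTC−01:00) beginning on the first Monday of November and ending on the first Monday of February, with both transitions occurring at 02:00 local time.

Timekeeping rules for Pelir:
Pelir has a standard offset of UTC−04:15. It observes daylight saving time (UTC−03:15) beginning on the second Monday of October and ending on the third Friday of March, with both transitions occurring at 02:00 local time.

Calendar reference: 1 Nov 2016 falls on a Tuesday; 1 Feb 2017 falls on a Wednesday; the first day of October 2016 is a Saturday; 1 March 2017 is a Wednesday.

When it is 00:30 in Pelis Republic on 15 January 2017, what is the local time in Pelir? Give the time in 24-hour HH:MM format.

1 November 2016 is a Tuesday, so the first Monday is November 7.
1 February 2017 is a Wednesday, so the first Monday is February 6.
Daylight saving runs 7 November 2016 – 6 February 2017; 15 January 2017 is inside that window, so Pelis Republic is at UTC−01:00.
00:30 Pelis Republic + 1h = 01:30 UTC.
1 October 2016 is a Saturday, so the first Monday is October 3 and the second is October 10.
1 March 2017 is a Wednesday, so the first Friday is March 3 and the third is March 17.
At the standard offset (UTC−04:15), 01:30 UTC − 4h15m = 21:15 Pelir standard time (rolling into the previous day, 14 January 2017).
The standard-time date in Pelir, 14 January 2017, lies within the daylight-saving period (10 October 2016 – 17 March 2017), so Pelir is on daylight time, UTC−03:15.
01:30 UTC − 3h15m = 22:15 Pelir (rolling into the previous day, 14 January 2017).

22:15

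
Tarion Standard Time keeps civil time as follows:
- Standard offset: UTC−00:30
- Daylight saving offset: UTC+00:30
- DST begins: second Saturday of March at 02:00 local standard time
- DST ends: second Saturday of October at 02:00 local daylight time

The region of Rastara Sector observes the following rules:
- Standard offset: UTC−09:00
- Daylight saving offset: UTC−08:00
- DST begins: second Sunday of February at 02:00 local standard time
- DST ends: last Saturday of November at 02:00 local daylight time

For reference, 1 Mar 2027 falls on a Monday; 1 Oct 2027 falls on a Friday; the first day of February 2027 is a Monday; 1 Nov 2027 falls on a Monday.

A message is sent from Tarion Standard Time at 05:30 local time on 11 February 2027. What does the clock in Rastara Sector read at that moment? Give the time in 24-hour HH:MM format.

21:00

1 March 2027 is a Monday, so the first Saturday is March 6 and the second is March 13.
1 October 2027 is a Friday, so the first Saturday is October 2 and the second is October 9.
Daylight saving runs 13 March – 9 October; 11 February 2027 is outside that window, so Tarion Standard Time is on standard time at UTC−00:30.
05:30 Tarion Standard Time + 0h30m = 06:00 UTC.
1 February 2027 is a Monday, so the first Sunday is February 7 and the second is February 14.
1 November 2027 is a Monday, so Saturdays fall on 6, 13, 20, 27; the last is November 27.
At the standard offset (UTC−09:00), 06:00 UTC − 9h = 21:00 Rastara Sector standard time (rolling into the previous day, 10 February 2027).
Daylight saving runs 14 February – 27 November; the standard-time date in Rastara Sector, 10 February 2027, is outside that window, so Rastara Sector is on standard time at UTC−09:00.
06:00 UTC − 9h = 21:00 Rastara Sector (rolling into the previous day, 10 February 2027).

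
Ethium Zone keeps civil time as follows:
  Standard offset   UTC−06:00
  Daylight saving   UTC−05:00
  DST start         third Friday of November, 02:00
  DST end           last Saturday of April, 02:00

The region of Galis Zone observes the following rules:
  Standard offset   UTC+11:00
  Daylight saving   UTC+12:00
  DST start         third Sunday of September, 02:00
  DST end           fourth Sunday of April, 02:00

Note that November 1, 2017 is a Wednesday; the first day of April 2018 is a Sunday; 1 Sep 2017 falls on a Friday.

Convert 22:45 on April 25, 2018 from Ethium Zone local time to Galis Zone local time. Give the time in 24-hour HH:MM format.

14:45

1 November 2017 is a Wednesday, so the first Friday is November 3 and the third is November 17.
1 April 2018 is a Sunday, so Saturdays fall on 7, 14, 21, 28; the last is April 28.
Daylight saving runs 17 November 2017 – 28 April 2018; April 25, 2018 is inside that window, so Ethium Zone is at UTC−05:00.
22:45 Ethium Zone + 5h = 03:45 UTC (rolling into the next day, 26 April 2018).
1 September 2017 is a Friday, so the first Sunday is September 3 and the third is September 17.
1 April 2018 is a Sunday, so the first Sunday is April 1 and the fourth is April 22.
At the standard offset (UTC+11:00), 03:45 UTC + 11h = 14:45 Galis Zone standard time.
Daylight saving runs 17 September 2017 – 22 April 2018; the standard-time date in Galis Zone, April 26, 2018, is outside that window, so Galis Zone is on standard time at UTC+11:00.
03:45 UTC + 11h = 14:45 Galis Zone.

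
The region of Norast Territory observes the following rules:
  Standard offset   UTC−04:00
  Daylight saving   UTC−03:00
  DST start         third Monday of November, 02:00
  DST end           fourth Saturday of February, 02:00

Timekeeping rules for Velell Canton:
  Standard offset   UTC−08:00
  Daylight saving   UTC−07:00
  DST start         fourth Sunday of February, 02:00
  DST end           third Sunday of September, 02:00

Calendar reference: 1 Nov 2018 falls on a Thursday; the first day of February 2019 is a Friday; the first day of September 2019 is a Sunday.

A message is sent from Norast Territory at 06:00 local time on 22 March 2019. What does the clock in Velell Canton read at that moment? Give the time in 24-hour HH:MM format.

03:00

1 November 2018 is a Thursday, so the first Monday is November 5 and the third is November 19.
1 February 2019 is a Friday, so the first Saturday is February 2 and the fourth is February 23.
22 March 2019 is outside the daylight-saving period (19 November 2018 – 23 February 2019), so Norast Territory is on standard time, UTC−04:00.
06:00 Norast Territory + 4h = 10:00 UTC.
1 February 2019 is a Friday, so the first Sunday is February 3 and the fourth is February 24.
1 September 2019 is a Sunday, so the first Sunday is September 1 and the third is September 15.
At the standard offset (UTC−08:00), 10:00 UTC − 8h = 02:00 Velell Canton standard time.
The standard-time date in Velell Canton, 22 March 2019, lies within the daylight-saving period (24 February – 15 September), so Velell Canton is on daylight time, UTC−07:00.
10:00 UTC − 7h = 03:00 Velell Canton.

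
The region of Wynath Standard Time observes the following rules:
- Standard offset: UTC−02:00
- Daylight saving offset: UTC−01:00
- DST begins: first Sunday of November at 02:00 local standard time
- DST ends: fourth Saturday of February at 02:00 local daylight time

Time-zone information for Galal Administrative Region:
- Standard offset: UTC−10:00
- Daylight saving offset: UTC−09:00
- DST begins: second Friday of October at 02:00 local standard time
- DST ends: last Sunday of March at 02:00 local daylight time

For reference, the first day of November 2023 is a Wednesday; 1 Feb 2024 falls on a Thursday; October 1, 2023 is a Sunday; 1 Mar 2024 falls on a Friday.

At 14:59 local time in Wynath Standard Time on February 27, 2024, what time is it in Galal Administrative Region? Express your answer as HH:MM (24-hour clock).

07:59

1 November 2023 is a Wednesday, so the first Sunday is November 5.
1 February 2024 is a Thursday, so the first Saturday is February 3 and the fourth is February 24.
February 27, 2024 is outside the daylight-saving period (5 November 2023 – 24 February 2024), so Wynath Standard Time is on standard time, UTC−02:00.
14:59 Wynath Standard Time + 2h = 16:59 UTC.
1 October 2023 is a Sunday, so the first Friday is October 6 and the second is October 13.
1 March 2024 is a Friday, so Sundays fall on 3, 10, 17, 24, 31; the last is March 31.
At the standard offset (UTC−10:00), 16:59 UTC − 10h = 06:59 Galal Administrative Region standard time.
The standard-time date in Galal Administrative Region, February 27, 2024, falls between 13 October 2023 and 31 March 2024, so daylight saving is in effect and Galal Administrative Region is at UTC−09:00.
16:59 UTC − 9h = 07:59 Galal Administrative Region.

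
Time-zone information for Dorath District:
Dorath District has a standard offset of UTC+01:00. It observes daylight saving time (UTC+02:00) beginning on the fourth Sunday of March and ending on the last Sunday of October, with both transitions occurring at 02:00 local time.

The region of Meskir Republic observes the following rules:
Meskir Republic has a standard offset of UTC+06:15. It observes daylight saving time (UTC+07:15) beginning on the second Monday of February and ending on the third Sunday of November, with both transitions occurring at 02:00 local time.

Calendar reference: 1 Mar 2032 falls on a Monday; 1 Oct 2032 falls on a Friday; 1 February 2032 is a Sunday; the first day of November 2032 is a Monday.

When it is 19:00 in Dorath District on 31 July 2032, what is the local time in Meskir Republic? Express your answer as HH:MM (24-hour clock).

1 March 2032 is a Monday, so the first Sunday is March 7 and the fourth is March 28.
1 October 2032 is a Friday, so Sundays fall on 3, 10, 17, 24, 31; the last is October 31.
31 July 2032 lies within the daylight-saving period (28 March – 31 October), so Dorath District is on daylight time, UTC+02:00.
19:00 Dorath District − 2h = 17:00 UTC.
1 February 2032 is a Sunday, so the first Monday is February 2 and the second is February 9.
1 November 2032 is a Monday, so the first Sunday is November 7 and the third is November 21.
At the standard offset (UTC+06:15), 17:00 UTC + 6h15m = 23:15 Meskir Republic standard time.
The standard-time date in Meskir Republic, 31 July 2032, lies within the daylight-saving period (9 February – 21 November), so Meskir Republic is on daylight time, UTC+07:15.
17:00 UTC + 7h15m = 00:15 Meskir Republic (rolling into the next day, 1 August 2032).

00:15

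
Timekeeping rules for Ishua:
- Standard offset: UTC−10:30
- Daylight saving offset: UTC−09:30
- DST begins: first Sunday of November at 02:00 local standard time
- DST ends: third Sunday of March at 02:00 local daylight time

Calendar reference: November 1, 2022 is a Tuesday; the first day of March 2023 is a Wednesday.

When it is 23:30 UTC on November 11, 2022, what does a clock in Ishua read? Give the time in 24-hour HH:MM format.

1 November 2022 is a Tuesday, so the first Sunday is November 6.
1 March 2023 is a Wednesday, so the first Sunday is March 5 and the third is March 19.
At the standard offset (UTC−10:30), 23:30 UTC − 10h30m = 13:00 Ishua standard time.
The standard-time date in Ishua, November 11, 2022, falls between 6 November 2022 and 19 March 2023, so daylight saving is in effect and Ishua is at UTC−09:30.
23:30 UTC − 9h30m = 14:00 local.

14:00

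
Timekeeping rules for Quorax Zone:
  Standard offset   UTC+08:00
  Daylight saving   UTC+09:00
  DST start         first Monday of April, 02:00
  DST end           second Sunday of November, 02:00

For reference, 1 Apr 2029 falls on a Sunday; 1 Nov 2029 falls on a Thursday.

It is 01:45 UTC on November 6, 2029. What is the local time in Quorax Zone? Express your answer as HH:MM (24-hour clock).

10:45

1 April 2029 is a Sunday, so the first Monday is April 2.
1 November 2029 is a Thursday, so the first Sunday is November 4 and the second is November 11.
At the standard offset (UTC+08:00), 01:45 UTC + 8h = 09:45 Quorax Zone standard time.
Daylight saving runs 2 April – 11 November; the standard-time date in Quorax Zone, November 6, 2029, is inside that window, so Quorax Zone is at UTC+09:00.
01:45 UTC + 9h = 10:45 local.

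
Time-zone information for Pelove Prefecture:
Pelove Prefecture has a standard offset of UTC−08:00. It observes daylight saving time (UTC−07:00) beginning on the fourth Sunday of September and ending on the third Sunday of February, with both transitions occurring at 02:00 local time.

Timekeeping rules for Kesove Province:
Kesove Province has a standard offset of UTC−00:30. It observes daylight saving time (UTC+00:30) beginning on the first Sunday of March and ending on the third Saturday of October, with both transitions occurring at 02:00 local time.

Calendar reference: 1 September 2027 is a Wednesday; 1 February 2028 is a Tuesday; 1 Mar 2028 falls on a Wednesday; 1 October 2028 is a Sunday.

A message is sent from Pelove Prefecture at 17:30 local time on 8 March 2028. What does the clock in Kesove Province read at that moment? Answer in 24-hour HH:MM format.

1 September 2027 is a Wednesday, so the first Sunday is September 5 and the fourth is September 26.
1 February 2028 is a Tuesday, so the first Sunday is February 6 and the third is February 20.
Daylight saving runs 26 September 2027 – 20 February 2028; 8 March 2028 is outside that window, so Pelove Prefecture is on standard time at UTC−08:00.
17:30 Pelove Prefecture + 8h = 01:30 UTC (rolling into the next day, 9 March 2028).
1 March 2028 is a Wednesday, so the first Sunday is March 5.
1 October 2028 is a Sunday, so the first Saturday is October 7 and the third is October 21.
At the standard offset (UTC−00:30), 01:30 UTC − 0h30m = 01:00 Kesove Province standard time.
Daylight saving runs 5 March – 21 October; the standard-time date in Kesove Province, 9 March 2028, is inside that window, so Kesove Province is at UTC+00:30.
01:30 UTC + 0h30m = 02:00 Kesove Province.

02:00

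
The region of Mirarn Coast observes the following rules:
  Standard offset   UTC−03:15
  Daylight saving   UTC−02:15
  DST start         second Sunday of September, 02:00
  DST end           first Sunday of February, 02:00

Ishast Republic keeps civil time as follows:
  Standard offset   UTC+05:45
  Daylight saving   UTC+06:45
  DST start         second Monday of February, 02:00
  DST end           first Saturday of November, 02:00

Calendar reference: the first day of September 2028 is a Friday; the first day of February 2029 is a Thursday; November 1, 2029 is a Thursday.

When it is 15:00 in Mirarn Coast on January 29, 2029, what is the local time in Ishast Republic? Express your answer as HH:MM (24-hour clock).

1 September 2028 is a Friday, so the first Sunday is September 3 and the second is September 10.
1 February 2029 is a Thursday, so the first Sunday is February 4.
Daylight saving runs 10 September 2028 – 4 February 2029; January 29, 2029 is inside that window, so Mirarn Coast is at UTC−02:15.
15:00 Mirarn Coast + 2h15m = 17:15 UTC.
1 February 2029 is a Thursday, so the first Monday is February 5 and the second is February 12.
1 November 2029 is a Thursday, so the first Saturday is November 3.
At the standard offset (UTC+05:45), 17:15 UTC + 5h45m = 23:00 Ishast Republic standard time.
Daylight saving runs 12 February – 3 November; the standard-time date in Ishast Republic, January 29, 2029, is outside that window, so Ishast Republic is on standard time at UTC+05:45.
17:15 UTC + 5h45m = 23:00 Ishast Republic.

23:00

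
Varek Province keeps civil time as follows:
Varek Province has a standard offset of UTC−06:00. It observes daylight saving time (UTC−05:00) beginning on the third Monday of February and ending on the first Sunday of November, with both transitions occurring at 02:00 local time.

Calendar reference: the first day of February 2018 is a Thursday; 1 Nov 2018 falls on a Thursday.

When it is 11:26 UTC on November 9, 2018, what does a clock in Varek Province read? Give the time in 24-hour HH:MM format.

1 February 2018 is a Thursday, so the first Monday is February 5 and the third is February 19.
1 November 2018 is a Thursday, so the first Sunday is November 4.
At the standard offset (UTC−06:00), 11:26 UTC − 6h = 05:26 Varek Province standard time.
The standard-time date in Varek Province, November 9, 2018, does not fall between 19 February and 4 November, so daylight saving is not in effect and Varek Province is at UTC−06:00.
11:26 UTC − 6h = 05:26 local.

05:26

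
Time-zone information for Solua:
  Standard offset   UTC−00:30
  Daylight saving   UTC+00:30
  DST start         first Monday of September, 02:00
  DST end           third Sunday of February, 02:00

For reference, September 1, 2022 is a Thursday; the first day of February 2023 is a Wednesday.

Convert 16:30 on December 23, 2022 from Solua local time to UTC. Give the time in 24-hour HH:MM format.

16:00

1 September 2022 is a Thursday, so the first Monday is September 5.
1 February 2023 is a Wednesday, so the first Sunday is February 5 and the third is February 19.
December 23, 2022 lies within the daylight-saving period (5 September 2022 – 19 February 2023), so Solua is on daylight time, UTC+00:30.
16:30 local − 0h30m = 16:00 UTC.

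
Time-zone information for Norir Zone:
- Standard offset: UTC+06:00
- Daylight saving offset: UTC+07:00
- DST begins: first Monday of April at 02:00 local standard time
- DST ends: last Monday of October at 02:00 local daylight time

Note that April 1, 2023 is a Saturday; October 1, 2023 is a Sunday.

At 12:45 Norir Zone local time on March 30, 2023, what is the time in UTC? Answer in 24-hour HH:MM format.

1 April 2023 is a Saturday, so the first Monday is April 3.
1 October 2023 is a Sunday, so Mondays fall on 2, 9, 16, 23, 30; the last is October 30.
Daylight saving runs 3 April – 30 October; March 30, 2023 is outside that window, so Norir Zone is on standard time at UTC+06:00.
12:45 local − 6h = 06:45 UTC.

06:45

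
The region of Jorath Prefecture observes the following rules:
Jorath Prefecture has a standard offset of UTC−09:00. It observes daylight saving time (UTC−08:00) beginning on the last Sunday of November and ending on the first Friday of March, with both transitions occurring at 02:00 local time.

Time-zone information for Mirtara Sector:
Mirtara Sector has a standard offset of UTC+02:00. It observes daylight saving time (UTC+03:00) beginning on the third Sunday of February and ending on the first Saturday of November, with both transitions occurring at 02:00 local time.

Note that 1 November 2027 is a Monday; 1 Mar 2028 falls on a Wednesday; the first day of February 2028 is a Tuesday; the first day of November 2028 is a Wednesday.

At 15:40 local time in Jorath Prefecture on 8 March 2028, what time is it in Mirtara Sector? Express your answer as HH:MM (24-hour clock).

1 November 2027 is a Monday, so Sundays fall on 7, 14, 21, 28; the last is November 28.
1 March 2028 is a Wednesday, so the first Friday is March 3.
8 March 2028 is outside the daylight-saving period (28 November 2027 – 3 March 2028), so Jorath Prefecture is on standard time, UTC−09:00.
15:40 Jorath Prefecture + 9h = 00:40 UTC (rolling into the next day, 9 March 2028).
1 February 2028 is a Tuesday, so the first Sunday is February 6 and the third is February 20.
1 November 2028 is a Wednesday, so the first Saturday is November 4.
At the standard offset (UTC+02:00), 00:40 UTC + 2h = 02:40 Mirtara Sector standard time.
The standard-time date in Mirtara Sector, 9 March 2028, lies within the daylight-saving period (20 February – 4 November), so Mirtara Sector is on daylight time, UTC+03:00.
00:40 UTC + 3h = 03:40 Mirtara Sector.

03:40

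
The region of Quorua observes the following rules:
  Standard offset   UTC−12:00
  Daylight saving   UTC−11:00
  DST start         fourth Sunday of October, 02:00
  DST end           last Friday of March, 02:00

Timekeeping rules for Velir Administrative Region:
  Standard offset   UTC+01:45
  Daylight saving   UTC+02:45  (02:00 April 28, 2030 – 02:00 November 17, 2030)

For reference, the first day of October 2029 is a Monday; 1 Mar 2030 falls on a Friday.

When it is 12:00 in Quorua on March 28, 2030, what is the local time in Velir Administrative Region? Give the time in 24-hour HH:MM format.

1 October 2029 is a Monday, so the first Sunday is October 7 and the fourth is October 28.
1 March 2030 is a Friday, so Fridays fall on 1, 8, 15, 22, 29; the last is March 29.
March 28, 2030 falls between 28 October 2029 and 29 March 2030, so daylight saving is in effect and Quorua is at UTC−11:00.
12:00 Quorua + 11h = 23:00 UTC.
At the standard offset (UTC+01:45), 23:00 UTC + 1h45m = 00:45 Velir Administrative Region standard time (rolling into the next day, 29 March 2030).
The standard-time date in Velir Administrative Region, March 29, 2030, does not fall between 28 April and 17 November, so daylight saving is not in effect and Velir Administrative Region is at UTC+01:45.
23:00 UTC + 1h45m = 00:45 Velir Administrative Region (rolling into the next day, 29 March 2030).

00:45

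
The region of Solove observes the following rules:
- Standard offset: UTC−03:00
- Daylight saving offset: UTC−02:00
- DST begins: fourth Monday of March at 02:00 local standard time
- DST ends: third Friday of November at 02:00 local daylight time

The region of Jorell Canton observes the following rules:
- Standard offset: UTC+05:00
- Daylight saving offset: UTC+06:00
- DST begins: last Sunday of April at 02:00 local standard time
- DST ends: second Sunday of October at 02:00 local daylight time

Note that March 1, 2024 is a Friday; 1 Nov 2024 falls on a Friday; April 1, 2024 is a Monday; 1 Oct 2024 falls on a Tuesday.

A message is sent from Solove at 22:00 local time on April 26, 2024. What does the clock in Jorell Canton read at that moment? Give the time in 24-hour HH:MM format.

05:00

1 March 2024 is a Friday, so the first Monday is March 4 and the fourth is March 25.
1 November 2024 is a Friday, so the first Friday is November 1 and the third is November 15.
April 26, 2024 falls between 25 March and 15 November, so daylight saving is in effect and Solove is at UTC−02:00.
22:00 Solove + 2h = 00:00 UTC (rolling into the next day, 27 April 2024).
1 April 2024 is a Monday, so Sundays fall on 7, 14, 21, 28; the last is April 28.
1 October 2024 is a Tuesday, so the first Sunday is October 6 and the second is October 13.
At the standard offset (UTC+05:00), 00:00 UTC + 5h = 05:00 Jorell Canton standard time.
The standard-time date in Jorell Canton, April 27, 2024, is outside the daylight-saving period (28 April – 13 October), so Jorell Canton is on standard time, UTC+05:00.
00:00 UTC + 5h = 05:00 Jorell Canton.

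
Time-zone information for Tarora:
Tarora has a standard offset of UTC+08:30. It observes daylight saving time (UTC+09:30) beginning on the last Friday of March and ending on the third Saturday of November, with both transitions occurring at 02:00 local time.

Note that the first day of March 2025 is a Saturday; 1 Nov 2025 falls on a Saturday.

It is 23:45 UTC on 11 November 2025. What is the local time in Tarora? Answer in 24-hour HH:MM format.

09:15

1 March 2025 is a Saturday, so Fridays fall on 7, 14, 21, 28; the last is March 28.
1 November 2025 is a Saturday, so the first Saturday is November 1 and the third is November 15.
At the standard offset (UTC+08:30), 23:45 UTC + 8h30m = 08:15 Tarora standard time (rolling into the next day, 12 November 2025).
The standard-time date in Tarora, 12 November 2025, falls between 28 March and 15 November, so daylight saving is in effect and Tarora is at UTC+09:30.
23:45 UTC + 9h30m = 09:15 local (rolling into the next day, 12 November 2025).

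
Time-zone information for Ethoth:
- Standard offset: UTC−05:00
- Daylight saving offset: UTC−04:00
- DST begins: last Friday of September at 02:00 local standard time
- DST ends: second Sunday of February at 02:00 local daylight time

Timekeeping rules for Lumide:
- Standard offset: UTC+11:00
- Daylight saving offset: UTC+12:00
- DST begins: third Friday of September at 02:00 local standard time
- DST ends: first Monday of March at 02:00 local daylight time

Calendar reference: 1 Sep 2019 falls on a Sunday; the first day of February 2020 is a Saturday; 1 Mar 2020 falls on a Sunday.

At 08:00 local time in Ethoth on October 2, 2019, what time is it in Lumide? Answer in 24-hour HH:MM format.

00:00

1 September 2019 is a Sunday, so Fridays fall on 6, 13, 20, 27; the last is September 27.
1 February 2020 is a Saturday, so the first Sunday is February 2 and the second is February 9.
October 2, 2019 falls between 27 September 2019 and 9 February 2020, so daylight saving is in effect and Ethoth is at UTC−04:00.
08:00 Ethoth + 4h = 12:00 UTC.
1 September 2019 is a Sunday, so the first Friday is September 6 and the third is September 20.
1 March 2020 is a Sunday, so the first Monday is March 2.
At the standard offset (UTC+11:00), 12:00 UTC + 11h = 23:00 Lumide standard time.
The standard-time date in Lumide, October 2, 2019, lies within the daylight-saving period (20 September 2019 – 2 March 2020), so Lumide is on daylight time, UTC+12:00.
12:00 UTC + 12h = 00:00 Lumide (rolling into the next day, 3 October 2019).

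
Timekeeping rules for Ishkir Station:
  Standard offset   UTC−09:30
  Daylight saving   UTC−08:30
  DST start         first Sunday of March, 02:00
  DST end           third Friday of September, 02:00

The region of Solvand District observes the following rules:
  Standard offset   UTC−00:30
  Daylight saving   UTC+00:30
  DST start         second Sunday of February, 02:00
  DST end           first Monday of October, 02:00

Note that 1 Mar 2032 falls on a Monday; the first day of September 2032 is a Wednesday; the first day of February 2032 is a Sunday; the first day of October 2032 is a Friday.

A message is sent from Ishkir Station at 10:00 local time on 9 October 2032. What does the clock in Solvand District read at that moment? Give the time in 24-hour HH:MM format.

19:00

1 March 2032 is a Monday, so the first Sunday is March 7.
1 September 2032 is a Wednesday, so the first Friday is September 3 and the third is September 17.
9 October 2032 is outside the daylight-saving period (7 March – 17 September), so Ishkir Station is on standard time, UTC−09:30.
10:00 Ishkir Station + 9h30m = 19:30 UTC.
1 February 2032 is a Sunday, so the first Sunday is February 1 and the second is February 8.
1 October 2032 is a Friday, so the first Monday is October 4.
At the standard offset (UTC−00:30), 19:30 UTC − 0h30m = 19:00 Solvand District standard time.
The standard-time date in Solvand District, 9 October 2032, does not fall between 8 February and 4 October, so daylight saving is not in effect and Solvand District is at UTC−00:30.
19:30 UTC − 0h30m = 19:00 Solvand District.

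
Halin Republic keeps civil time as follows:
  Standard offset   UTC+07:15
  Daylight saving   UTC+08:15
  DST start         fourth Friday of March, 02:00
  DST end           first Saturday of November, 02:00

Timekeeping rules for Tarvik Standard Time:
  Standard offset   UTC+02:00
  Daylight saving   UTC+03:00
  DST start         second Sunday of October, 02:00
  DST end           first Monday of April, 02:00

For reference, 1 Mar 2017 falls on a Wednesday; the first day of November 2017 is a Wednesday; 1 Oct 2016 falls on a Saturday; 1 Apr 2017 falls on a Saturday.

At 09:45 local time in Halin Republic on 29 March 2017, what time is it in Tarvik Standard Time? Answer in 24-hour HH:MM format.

04:30

1 March 2017 is a Wednesday, so the first Friday is March 3 and the fourth is March 24.
1 November 2017 is a Wednesday, so the first Saturday is November 4.
Daylight saving runs 24 March – 4 November; 29 March 2017 is inside that window, so Halin Republic is at UTC+08:15.
09:45 Halin Republic − 8h15m = 01:30 UTC.
1 October 2016 is a Saturday, so the first Sunday is October 2 and the second is October 9.
1 April 2017 is a Saturday, so the first Monday is April 3.
At the standard offset (UTC+02:00), 01:30 UTC + 2h = 03:30 Tarvik Standard Time standard time.
Daylight saving runs 9 October 2016 – 3 April 2017; the standard-time date in Tarvik Standard Time, 29 March 2017, is inside that window, so Tarvik Standard Time is at UTC+03:00.
01:30 UTC + 3h = 04:30 Tarvik Standard Time.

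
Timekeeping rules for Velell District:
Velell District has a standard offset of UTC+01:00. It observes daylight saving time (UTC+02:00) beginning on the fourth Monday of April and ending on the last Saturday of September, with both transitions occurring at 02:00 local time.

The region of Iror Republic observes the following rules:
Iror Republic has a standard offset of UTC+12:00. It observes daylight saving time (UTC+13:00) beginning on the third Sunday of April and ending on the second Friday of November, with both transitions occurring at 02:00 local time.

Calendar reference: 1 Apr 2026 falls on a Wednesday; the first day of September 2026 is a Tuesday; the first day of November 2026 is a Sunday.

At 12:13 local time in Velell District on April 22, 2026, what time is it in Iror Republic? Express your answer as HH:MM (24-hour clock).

1 April 2026 is a Wednesday, so the first Monday is April 6 and the fourth is April 27.
1 September 2026 is a Tuesday, so Saturdays fall on 5, 12, 19, 26; the last is September 26.
April 22, 2026 is outside the daylight-saving period (27 April – 26 September), so Velell District is on standard time, UTC+01:00.
12:13 Velell District − 1h = 11:13 UTC.
1 April 2026 is a Wednesday, so the first Sunday is April 5 and the third is April 19.
1 November 2026 is a Sunday, so the first Friday is November 6 and the second is November 13.
At the standard offset (UTC+12:00), 11:13 UTC + 12h = 23:13 Iror Republic standard time.
The standard-time date in Iror Republic, April 22, 2026, falls between 19 April and 13 November, so daylight saving is in effect and Iror Republic is at UTC+13:00.
11:13 UTC + 13h = 00:13 Iror Republic (rolling into the next day, 23 April 2026).

00:13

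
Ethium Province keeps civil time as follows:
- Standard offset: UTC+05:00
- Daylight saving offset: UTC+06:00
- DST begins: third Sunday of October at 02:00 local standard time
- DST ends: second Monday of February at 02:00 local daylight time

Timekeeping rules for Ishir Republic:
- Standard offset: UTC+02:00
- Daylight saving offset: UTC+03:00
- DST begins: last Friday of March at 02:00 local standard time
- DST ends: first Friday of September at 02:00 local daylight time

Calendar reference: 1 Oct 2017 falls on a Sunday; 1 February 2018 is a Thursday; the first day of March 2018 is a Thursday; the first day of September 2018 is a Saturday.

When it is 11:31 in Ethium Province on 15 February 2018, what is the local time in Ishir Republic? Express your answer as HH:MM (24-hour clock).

1 October 2017 is a Sunday, so the first Sunday is October 1 and the third is October 15.
1 February 2018 is a Thursday, so the first Monday is February 5 and the second is February 12.
Daylight saving runs 15 October 2017 – 12 February 2018; 15 February 2018 is outside that window, so Ethium Province is on standard time at UTC+05:00.
11:31 Ethium Province − 5h = 06:31 UTC.
1 March 2018 is a Thursday, so Fridays fall on 2, 9, 16, 23, 30; the last is March 30.
1 September 2018 is a Saturday, so the first Friday is September 7.
At the standard offset (UTC+02:00), 06:31 UTC + 2h = 08:31 Ishir Republic standard time.
The standard-time date in Ishir Republic, 15 February 2018, does not fall between 30 March and 7 September, so daylight saving is not in effect and Ishir Republic is at UTC+02:00.
06:31 UTC + 2h = 08:31 Ishir Republic.

08:31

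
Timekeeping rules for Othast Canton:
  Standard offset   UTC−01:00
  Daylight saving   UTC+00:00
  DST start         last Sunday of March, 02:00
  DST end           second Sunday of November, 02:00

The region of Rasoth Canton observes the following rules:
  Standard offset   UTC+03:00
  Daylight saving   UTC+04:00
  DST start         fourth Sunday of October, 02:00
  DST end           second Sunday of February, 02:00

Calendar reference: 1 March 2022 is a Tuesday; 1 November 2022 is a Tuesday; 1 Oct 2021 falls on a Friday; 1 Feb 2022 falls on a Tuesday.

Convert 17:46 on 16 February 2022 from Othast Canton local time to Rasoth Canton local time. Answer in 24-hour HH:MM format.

21:46

1 March 2022 is a Tuesday, so Sundays fall on 6, 13, 20, 27; the last is March 27.
1 November 2022 is a Tuesday, so the first Sunday is November 6 and the second is November 13.
Daylight saving runs 27 March – 13 November; 16 February 2022 is outside that window, so Othast Canton is on standard time at UTC−01:00.
17:46 Othast Canton + 1h = 18:46 UTC.
1 October 2021 is a Friday, so the first Sunday is October 3 and the fourth is October 24.
1 February 2022 is a Tuesday, so the first Sunday is February 6 and the second is February 13.
At the standard offset (UTC+03:00), 18:46 UTC + 3h = 21:46 Rasoth Canton standard time.
Daylight saving runs 24 October 2021 – 13 February 2022; the standard-time date in Rasoth Canton, 16 February 2022, is outside that window, so Rasoth Canton is on standard time at UTC+03:00.
18:46 UTC + 3h = 21:46 Rasoth Canton.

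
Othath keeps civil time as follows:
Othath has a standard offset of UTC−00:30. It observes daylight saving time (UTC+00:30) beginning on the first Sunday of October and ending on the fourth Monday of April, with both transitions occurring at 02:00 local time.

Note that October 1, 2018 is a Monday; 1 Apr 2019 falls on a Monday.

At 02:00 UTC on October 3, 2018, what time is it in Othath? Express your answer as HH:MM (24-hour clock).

1 October 2018 is a Monday, so the first Sunday is October 7.
1 April 2019 is a Monday, so the first Monday is April 1 and the fourth is April 22.
At the standard offset (UTC−00:30), 02:00 UTC − 0h30m = 01:30 Othath standard time.
The standard-time date in Othath, October 3, 2018, is outside the daylight-saving period (7 October 2018 – 22 April 2019), so Othath is on standard time, UTC−00:30.
02:00 UTC − 0h30m = 01:30 local.

01:30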